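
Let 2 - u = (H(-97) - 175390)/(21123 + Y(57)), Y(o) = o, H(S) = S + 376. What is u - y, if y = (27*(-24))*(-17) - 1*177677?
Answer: 3530097451/21180 ≈ 1.6667e+5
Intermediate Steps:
H(S) = 376 + S
u = 217471/21180 (u = 2 - ((376 - 97) - 175390)/(21123 + 57) = 2 - (279 - 175390)/21180 = 2 - (-175111)/21180 = 2 - 1*(-175111/21180) = 2 + 175111/21180 = 217471/21180 ≈ 10.268)
y = -166661 (y = -648*(-17) - 177677 = 11016 - 177677 = -166661)
u - y = 217471/21180 - 1*(-166661) = 217471/21180 + 166661 = 3530097451/21180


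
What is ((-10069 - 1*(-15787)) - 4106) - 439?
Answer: 1173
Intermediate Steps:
((-10069 - 1*(-15787)) - 4106) - 439 = ((-10069 + 15787) - 4106) - 439 = (5718 - 4106) - 439 = 1612 - 439 = 1173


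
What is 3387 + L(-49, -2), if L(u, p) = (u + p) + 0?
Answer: 3336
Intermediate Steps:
L(u, p) = p + u (L(u, p) = (p + u) + 0 = p + u)
3387 + L(-49, -2) = 3387 + (-2 - 49) = 3387 - 51 = 3336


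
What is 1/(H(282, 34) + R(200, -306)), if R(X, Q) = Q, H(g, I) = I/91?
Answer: -91/27812 ≈ -0.0032720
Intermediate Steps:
H(g, I) = I/91 (H(g, I) = I*(1/91) = I/91)
1/(H(282, 34) + R(200, -306)) = 1/((1/91)*34 - 306) = 1/(34/91 - 306) = 1/(-27812/91) = -91/27812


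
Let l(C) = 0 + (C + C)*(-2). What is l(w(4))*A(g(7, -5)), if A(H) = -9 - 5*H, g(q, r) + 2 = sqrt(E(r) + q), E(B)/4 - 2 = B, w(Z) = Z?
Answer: -16 + 80*I*sqrt(5) ≈ -16.0 + 178.89*I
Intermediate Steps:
E(B) = 8 + 4*B
g(q, r) = -2 + sqrt(8 + q + 4*r) (g(q, r) = -2 + sqrt((8 + 4*r) + q) = -2 + sqrt(8 + q + 4*r))
l(C) = -4*C (l(C) = 0 + (2*C)*(-2) = 0 - 4*C = -4*C)
A(H) = -9 - 5*H
l(w(4))*A(g(7, -5)) = (-4*4)*(-9 - 5*(-2 + sqrt(8 + 7 + 4*(-5)))) = -16*(-9 - 5*(-2 + sqrt(8 + 7 - 20))) = -16*(-9 - 5*(-2 + sqrt(-5))) = -16*(-9 - 5*(-2 + I*sqrt(5))) = -16*(-9 + (10 - 5*I*sqrt(5))) = -16*(1 - 5*I*sqrt(5)) = -16 + 80*I*sqrt(5)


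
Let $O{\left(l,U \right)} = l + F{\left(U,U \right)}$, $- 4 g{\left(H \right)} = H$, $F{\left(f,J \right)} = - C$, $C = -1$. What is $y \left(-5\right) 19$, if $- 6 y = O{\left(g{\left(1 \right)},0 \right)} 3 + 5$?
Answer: $\frac{2755}{24} \approx 114.79$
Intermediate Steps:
$F{\left(f,J \right)} = 1$ ($F{\left(f,J \right)} = \left(-1\right) \left(-1\right) = 1$)
$g{\left(H \right)} = - \frac{H}{4}$
$O{\left(l,U \right)} = 1 + l$ ($O{\left(l,U \right)} = l + 1 = 1 + l$)
$y = - \frac{29}{24}$ ($y = - \frac{\left(1 - \frac{1}{4}\right) 3 + 5}{6} = - \frac{\frac{3}{4} \cdot 3 + 5}{6} = - \frac{\frac{9}{4} + 5}{6} = \left(- \frac{1}{6}\right) \frac{29}{4} = - \frac{29}{24} \approx -1.2083$)
$y \left(-5\right) 19 = \left(- \frac{29}{24}\right) \left(-5\right) 19 = \frac{145}{24} \cdot 19 = \frac{2755}{24}$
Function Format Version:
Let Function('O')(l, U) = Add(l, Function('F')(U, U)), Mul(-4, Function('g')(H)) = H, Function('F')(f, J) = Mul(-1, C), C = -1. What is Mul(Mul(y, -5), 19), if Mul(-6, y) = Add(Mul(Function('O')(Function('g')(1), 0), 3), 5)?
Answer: Rational(2755, 24) ≈ 114.79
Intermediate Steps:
Function('F')(f, J) = 1 (Function('F')(f, J) = Mul(-1, -1) = 1)
Function('g')(H) = Mul(Rational(-1, 4), H)
Function('O')(l, U) = Add(1, l) (Function('O')(l, U) = Add(l, 1) = Add(1, l))
y = Rational(-29, 24) (y = Mul(Rational(-1, 6), Add(Mul(Add(1, Mul(Rational(-1, 4), 1)), 3), 5)) = Mul(Rational(-1, 6), Add(Mul(Add(1, Rational(-1, 4)), 3), 5)) = Mul(Rational(-1, 6), Add(Mul(Rational(3, 4), 3), 5)) = Mul(Rational(-1, 6), Add(Rational(9, 4), 5)) = Mul(Rational(-1, 6), Rational(29, 4)) = Rational(-29, 24) ≈ -1.2083)
Mul(Mul(y, -5), 19) = Mul(Mul(Rational(-29, 24), -5), 19) = Mul(Rational(145, 24), 19) = Rational(2755, 24)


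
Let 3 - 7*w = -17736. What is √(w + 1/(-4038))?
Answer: 5*√80987827998/28266 ≈ 50.340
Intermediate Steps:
w = 17739/7 (w = 3/7 - ⅐*(-17736) = 3/7 + 17736/7 = 17739/7 ≈ 2534.1)
√(w + 1/(-4038)) = √(17739/7 + 1/(-4038)) = √(17739/7 - 1/4038) = √(71630075/28266) = 5*√80987827998/28266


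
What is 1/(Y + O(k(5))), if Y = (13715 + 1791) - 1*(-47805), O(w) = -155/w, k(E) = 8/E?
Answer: 8/505713 ≈ 1.5819e-5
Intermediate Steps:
Y = 63311 (Y = 15506 + 47805 = 63311)
1/(Y + O(k(5))) = 1/(63311 - 155/(8/5)) = 1/(63311 - 155/(8*(⅕))) = 1/(63311 - 155/8/5) = 1/(63311 - 155*5/8) = 1/(63311 - 775/8) = 1/(505713/8) = 8/505713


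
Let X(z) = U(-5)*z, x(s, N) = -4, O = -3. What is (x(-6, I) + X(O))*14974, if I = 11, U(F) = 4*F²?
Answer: -4552096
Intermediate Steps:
X(z) = 100*z (X(z) = (4*(-5)²)*z = (4*25)*z = 100*z)
(x(-6, I) + X(O))*14974 = (-4 + 100*(-3))*14974 = (-4 - 300)*14974 = -304*14974 = -4552096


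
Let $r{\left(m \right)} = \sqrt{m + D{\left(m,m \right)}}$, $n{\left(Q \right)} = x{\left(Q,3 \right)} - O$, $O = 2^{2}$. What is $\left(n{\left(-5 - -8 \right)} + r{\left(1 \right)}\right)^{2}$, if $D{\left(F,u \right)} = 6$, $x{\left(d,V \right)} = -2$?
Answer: $\left(6 - \sqrt{7}\right)^{2} \approx 11.251$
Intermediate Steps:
$O = 4$
$n{\left(Q \right)} = -6$ ($n{\left(Q \right)} = -2 - 4 = -6$)
$r{\left(m \right)} = \sqrt{6 + m}$ ($r{\left(m \right)} = \sqrt{m + 6} = \sqrt{6 + m}$)
$\left(n{\left(-5 - -8 \right)} + r{\left(1 \right)}\right)^{2} = \left(-6 + \sqrt{6 + 1}\right)^{2} = \left(-6 + \sqrt{7}\right)^{2}$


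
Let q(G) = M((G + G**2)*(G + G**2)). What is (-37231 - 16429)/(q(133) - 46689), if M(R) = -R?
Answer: 53660/317670373 ≈ 0.00016892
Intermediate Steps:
q(G) = -(G + G**2)**2 (q(G) = -(G + G**2)*(G + G**2) = -(G + G**2)**2)
(-37231 - 16429)/(q(133) - 46689) = (-37231 - 16429)/(-1*133**2*(1 + 133)**2 - 46689) = -53660/(-1*17689*134**2 - 46689) = -53660/(-1*17689*17956 - 46689) = -53660/(-317623684 - 46689) = -53660/(-317670373) = -53660*(-1/317670373) = 53660/317670373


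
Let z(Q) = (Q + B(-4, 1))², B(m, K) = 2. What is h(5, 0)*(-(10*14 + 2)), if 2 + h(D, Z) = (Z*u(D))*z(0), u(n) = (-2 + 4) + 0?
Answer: 284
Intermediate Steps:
z(Q) = (2 + Q)² (z(Q) = (Q + 2)² = (2 + Q)²)
u(n) = 2 (u(n) = 2 + 0 = 2)
h(D, Z) = -2 + 8*Z (h(D, Z) = -2 + (Z*2)*(2 + 0)² = -2 + (2*Z)*2² = -2 + (2*Z)*4 = -2 + 8*Z)
h(5, 0)*(-(10*14 + 2)) = (-2 + 8*0)*(-(10*14 + 2)) = (-2 + 0)*(-(140 + 2)) = -(-2)*142 = -2*(-142) = 284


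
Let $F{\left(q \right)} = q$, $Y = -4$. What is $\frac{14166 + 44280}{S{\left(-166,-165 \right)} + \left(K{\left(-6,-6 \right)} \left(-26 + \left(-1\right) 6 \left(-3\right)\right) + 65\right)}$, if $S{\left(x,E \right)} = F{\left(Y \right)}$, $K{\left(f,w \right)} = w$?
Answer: $\frac{58446}{109} \approx 536.2$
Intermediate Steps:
$S{\left(x,E \right)} = -4$
$\frac{14166 + 44280}{S{\left(-166,-165 \right)} + \left(K{\left(-6,-6 \right)} \left(-26 + \left(-1\right) 6 \left(-3\right)\right) + 65\right)} = \frac{14166 + 44280}{-4 + \left(- 6 \left(-26 + \left(-1\right) 6 \left(-3\right)\right) + 65\right)} = \frac{58446}{-4 + \left(- 6 \left(-26 - -18\right) + 65\right)} = \frac{58446}{-4 + \left(- 6 \left(-26 + 18\right) + 65\right)} = \frac{58446}{-4 + \left(\left(-6\right) \left(-8\right) + 65\right)} = \frac{58446}{-4 + \left(48 + 65\right)} = \frac{58446}{-4 + 113} = \frac{58446}{109}$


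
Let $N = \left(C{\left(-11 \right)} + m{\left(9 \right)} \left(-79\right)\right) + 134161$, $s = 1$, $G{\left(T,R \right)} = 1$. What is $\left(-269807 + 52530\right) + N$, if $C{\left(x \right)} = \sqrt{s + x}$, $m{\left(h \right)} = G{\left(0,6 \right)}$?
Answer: $-83195 + i \sqrt{10} \approx -83195.0 + 3.1623 i$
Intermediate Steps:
$m{\left(h \right)} = 1$
$C{\left(x \right)} = \sqrt{1 + x}$
$N = 134082 + i \sqrt{10}$ ($N = \left(\sqrt{1 - 11} + 1 \left(-79\right)\right) + 134161 = \left(\sqrt{-10} - 79\right) + 134161 = \left(i \sqrt{10} - 79\right) + 134161 = \left(-79 + i \sqrt{10}\right) + 134161 = 134082 + i \sqrt{10} \approx 1.3408 \cdot 10^{5} + 3.1623 i$)
$\left(-269807 + 52530\right) + N = \left(-269807 + 52530\right) + \left(134082 + i \sqrt{10}\right) = -217277 + \left(134082 + i \sqrt{10}\right) = -83195 + i \sqrt{10}$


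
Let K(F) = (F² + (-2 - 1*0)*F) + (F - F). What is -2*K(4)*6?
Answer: -96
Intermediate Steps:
K(F) = F² - 2*F (K(F) = (F² + (-2 + 0)*F) + 0 = (F² - 2*F) + 0 = F² - 2*F)
-2*K(4)*6 = -8*(-2 + 4)*6 = -8*2*6 = -2*8*6 = -16*6 = -96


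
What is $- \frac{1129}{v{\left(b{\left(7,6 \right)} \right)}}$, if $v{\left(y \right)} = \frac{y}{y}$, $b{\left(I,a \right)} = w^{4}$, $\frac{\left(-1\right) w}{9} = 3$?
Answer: $-1129$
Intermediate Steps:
$w = -27$ ($w = \left(-9\right) 3 = -27$)
$b{\left(I,a \right)} = 531441$ ($b{\left(I,a \right)} = \left(-27\right)^{4} = 531441$)
$v{\left(y \right)} = 1$
$- \frac{1129}{v{\left(b{\left(7,6 \right)} \right)}} = - \frac{1129}{1} = \left(-1129\right) 1 = -1129$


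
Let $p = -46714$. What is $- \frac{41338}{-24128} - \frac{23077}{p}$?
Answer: $\frac{621966297}{281778848} \approx 2.2073$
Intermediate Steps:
$- \frac{41338}{-24128} - \frac{23077}{p} = - \frac{41338}{-24128} - \frac{23077}{-46714} = \left(-41338\right) \left(- \frac{1}{24128}\right) - - \frac{23077}{46714} = \frac{20669}{12064} + \frac{23077}{46714} = \frac{621966297}{281778848}$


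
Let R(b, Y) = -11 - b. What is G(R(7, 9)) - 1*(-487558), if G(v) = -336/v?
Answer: 1462730/3 ≈ 4.8758e+5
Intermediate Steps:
G(R(7, 9)) - 1*(-487558) = -336/(-11 - 1*7) - 1*(-487558) = -336/(-11 - 7) + 487558 = -336/(-18) + 487558 = -336*(-1/18) + 487558 = 56/3 + 487558 = 1462730/3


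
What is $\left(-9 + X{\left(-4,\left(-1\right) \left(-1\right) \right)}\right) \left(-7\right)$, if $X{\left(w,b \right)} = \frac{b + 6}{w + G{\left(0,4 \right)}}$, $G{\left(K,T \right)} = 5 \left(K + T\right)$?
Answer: $\frac{959}{16} \approx 59.938$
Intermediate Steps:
$G{\left(K,T \right)} = 5 K + 5 T$
$X{\left(w,b \right)} = \frac{6 + b}{20 + w}$ ($X{\left(w,b \right)} = \frac{b + 6}{w + \left(5 \cdot 0 + 5 \cdot 4\right)} = \frac{6 + b}{w + \left(0 + 20\right)} = \frac{6 + b}{w + 20} = \frac{6 + b}{20 + w}$)
$\left(-9 + X{\left(-4,\left(-1\right) \left(-1\right) \right)}\right) \left(-7\right) = \left(-9 + \frac{6 - -1}{20 - 4}\right) \left(-7\right) = \left(-9 + \frac{6 + 1}{16}\right) \left(-7\right) = \left(-9 + \frac{1}{16} \cdot 7\right) \left(-7\right) = \left(-9 + \frac{7}{16}\right) \left(-7\right) = \left(- \frac{137}{16}\right) \left(-7\right) = \frac{959}{16}$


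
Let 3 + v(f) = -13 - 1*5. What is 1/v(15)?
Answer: -1/21 ≈ -0.047619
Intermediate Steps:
v(f) = -21 (v(f) = -3 + (-13 - 1*5) = -3 + (-13 - 5) = -3 - 18 = -21)
1/v(15) = 1/(-21) = -1/21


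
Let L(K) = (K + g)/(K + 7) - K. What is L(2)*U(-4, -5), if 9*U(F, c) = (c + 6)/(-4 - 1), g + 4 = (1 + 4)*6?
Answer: -2/81 ≈ -0.024691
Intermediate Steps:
g = 26 (g = -4 + (1 + 4)*6 = -4 + 5*6 = -4 + 30 = 26)
L(K) = -K + (26 + K)/(7 + K) (L(K) = (K + 26)/(K + 7) - K = (26 + K)/(7 + K) - K = -K + (26 + K)/(7 + K))
U(F, c) = -2/15 - c/45 (U(F, c) = ((c + 6)/(-4 - 1))/9 = ((6 + c)/(-5))/9 = ((6 + c)*(-⅕))/9 = (-6/5 - c/5)/9 = -2/15 - c/45)
L(2)*U(-4, -5) = ((26 - 1*2² - 6*2)/(7 + 2))*(-2/15 - 1/45*(-5)) = ((26 - 1*4 - 12)/9)*(-2/15 + ⅑) = ((26 - 4 - 12)/9)*(-1/45) = ((⅑)*10)*(-1/45) = (10/9)*(-1/45) = -2/81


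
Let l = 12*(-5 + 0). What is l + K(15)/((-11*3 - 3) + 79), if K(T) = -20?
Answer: -2600/43 ≈ -60.465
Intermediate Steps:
l = -60 (l = 12*(-5) = -60)
l + K(15)/((-11*3 - 3) + 79) = -60 - 20/((-11*3 - 3) + 79) = -60 - 20/((-33 - 3) + 79) = -60 - 20/(-36 + 79) = -60 - 20/43 = -2600/43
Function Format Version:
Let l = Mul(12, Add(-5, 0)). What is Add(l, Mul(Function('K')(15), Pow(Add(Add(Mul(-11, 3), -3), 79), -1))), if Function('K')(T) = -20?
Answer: Rational(-2600, 43) ≈ -60.465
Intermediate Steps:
l = -60 (l = Mul(12, -5) = -60)
Add(l, Mul(Function('K')(15), Pow(Add(Add(Mul(-11, 3), -3), 79), -1))) = Add(-60, Mul(-20, Pow(Add(Add(Mul(-11, 3), -3), 79), -1))) = Add(-60, Mul(-20, Pow(Add(Add(-33, -3), 79), -1))) = Add(-60, Mul(-20, Pow(Add(-36, 79), -1))) = Add(-60, Mul(-20, Pow(43, -1))) = Add(-60, Mul(-20, Rational(1, 43))) = Add(-60, Rational(-20, 43)) = Rational(-2600, 43)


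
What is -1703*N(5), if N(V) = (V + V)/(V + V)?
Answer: -1703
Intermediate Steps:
N(V) = 1 (N(V) = (2*V)/((2*V)) = (2*V)*(1/(2*V)) = 1)
-1703*N(5) = -1703*1 = -1703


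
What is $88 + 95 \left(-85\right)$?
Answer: $-7987$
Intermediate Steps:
$88 + 95 \left(-85\right) = 88 - 8075 = -7987$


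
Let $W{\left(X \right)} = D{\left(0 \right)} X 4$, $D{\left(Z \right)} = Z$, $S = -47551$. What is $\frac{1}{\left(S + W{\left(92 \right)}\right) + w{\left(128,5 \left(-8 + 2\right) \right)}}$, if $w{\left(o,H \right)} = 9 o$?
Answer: $- \frac{1}{46399} \approx -2.1552 \cdot 10^{-5}$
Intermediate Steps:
$W{\left(X \right)} = 0$ ($W{\left(X \right)} = 0 X 4 = 0 \cdot 4 = 0$)
$\frac{1}{\left(S + W{\left(92 \right)}\right) + w{\left(128,5 \left(-8 + 2\right) \right)}} = \frac{1}{\left(-47551 + 0\right) + 9 \cdot 128} = \frac{1}{-47551 + 1152} = \frac{1}{-46399} = - \frac{1}{46399}$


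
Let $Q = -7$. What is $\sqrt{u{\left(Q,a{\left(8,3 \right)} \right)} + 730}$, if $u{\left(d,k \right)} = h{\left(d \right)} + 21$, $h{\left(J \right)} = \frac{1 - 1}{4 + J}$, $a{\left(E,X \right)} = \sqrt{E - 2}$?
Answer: $\sqrt{751} \approx 27.404$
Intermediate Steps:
$a{\left(E,X \right)} = \sqrt{-2 + E}$
$h{\left(J \right)} = 0$ ($h{\left(J \right)} = \frac{0}{4 + J} = 0$)
$u{\left(d,k \right)} = 21$ ($u{\left(d,k \right)} = 0 + 21 = 21$)
$\sqrt{u{\left(Q,a{\left(8,3 \right)} \right)} + 730} = \sqrt{21 + 730} = \sqrt{751}$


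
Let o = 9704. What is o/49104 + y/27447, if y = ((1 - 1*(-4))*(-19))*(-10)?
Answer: 13041437/56156562 ≈ 0.23223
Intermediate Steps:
y = 950 (y = ((1 + 4)*(-19))*(-10) = (5*(-19))*(-10) = -95*(-10) = 950)
o/49104 + y/27447 = 9704/49104 + 950/27447 = 9704*(1/49104) + 950*(1/27447) = 1213/6138 + 950/27447 = 13041437/56156562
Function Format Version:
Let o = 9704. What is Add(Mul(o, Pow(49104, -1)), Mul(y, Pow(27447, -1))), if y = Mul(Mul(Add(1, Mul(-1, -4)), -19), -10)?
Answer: Rational(13041437, 56156562) ≈ 0.23223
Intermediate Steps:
y = 950 (y = Mul(Mul(Add(1, 4), -19), -10) = Mul(Mul(5, -19), -10) = Mul(-95, -10) = 950)
Add(Mul(o, Pow(49104, -1)), Mul(y, Pow(27447, -1))) = Add(Mul(9704, Pow(49104, -1)), Mul(950, Pow(27447, -1))) = Add(Mul(9704, Rational(1, 49104)), Mul(950, Rational(1, 27447))) = Add(Rational(1213, 6138), Rational(950, 27447)) = Rational(13041437, 56156562)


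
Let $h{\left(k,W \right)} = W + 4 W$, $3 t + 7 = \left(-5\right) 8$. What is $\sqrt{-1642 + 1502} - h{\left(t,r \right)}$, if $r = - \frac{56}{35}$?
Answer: $8 + 2 i \sqrt{35} \approx 8.0 + 11.832 i$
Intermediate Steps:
$t = - \frac{47}{3}$ ($t = - \frac{7}{3} + \frac{\left(-5\right) 8}{3} = - \frac{7}{3} + \frac{1}{3} \left(-40\right) = - \frac{7}{3} - \frac{40}{3} = - \frac{47}{3} \approx -15.667$)
$r = - \frac{8}{5}$ ($r = \left(-56\right) \frac{1}{35} = - \frac{8}{5} \approx -1.6$)
$h{\left(k,W \right)} = 5 W$
$\sqrt{-1642 + 1502} - h{\left(t,r \right)} = \sqrt{-1642 + 1502} - 5 \left(- \frac{8}{5}\right) = \sqrt{-140} - -8 = 2 i \sqrt{35} + 8 = 8 + 2 i \sqrt{35}$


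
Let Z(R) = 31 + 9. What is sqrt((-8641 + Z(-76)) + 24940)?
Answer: sqrt(16339) ≈ 127.82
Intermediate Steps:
Z(R) = 40
sqrt((-8641 + Z(-76)) + 24940) = sqrt((-8641 + 40) + 24940) = sqrt(-8601 + 24940) = sqrt(16339)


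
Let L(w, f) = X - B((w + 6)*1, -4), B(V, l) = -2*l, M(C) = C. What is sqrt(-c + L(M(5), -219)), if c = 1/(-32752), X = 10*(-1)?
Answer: I*sqrt(1206778145)/8188 ≈ 4.2426*I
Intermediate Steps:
X = -10
L(w, f) = -18 (L(w, f) = -10 - (-2)*(-4) = -10 - 1*8 = -10 - 8 = -18)
c = -1/32752 ≈ -3.0532e-5
sqrt(-c + L(M(5), -219)) = sqrt(-1*(-1/32752) - 18) = sqrt(1/32752 - 18) = sqrt(-589535/32752) = I*sqrt(1206778145)/8188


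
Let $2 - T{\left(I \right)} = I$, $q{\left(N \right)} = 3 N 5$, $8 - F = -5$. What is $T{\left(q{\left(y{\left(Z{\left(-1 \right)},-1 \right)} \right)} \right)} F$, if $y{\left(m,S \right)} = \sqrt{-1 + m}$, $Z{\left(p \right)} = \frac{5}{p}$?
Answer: $26 - 195 i \sqrt{6} \approx 26.0 - 477.65 i$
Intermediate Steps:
$F = 13$ ($F = 8 - -5 = 8 + 5 = 13$)
$q{\left(N \right)} = 15 N$
$T{\left(I \right)} = 2 - I$
$T{\left(q{\left(y{\left(Z{\left(-1 \right)},-1 \right)} \right)} \right)} F = \left(2 - 15 \sqrt{-1 + \frac{5}{-1}}\right) 13 = \left(2 - 15 \sqrt{-1 + 5 \left(-1\right)}\right) 13 = \left(2 - 15 \sqrt{-1 - 5}\right) 13 = \left(2 - 15 \sqrt{-6}\right) 13 = \left(2 - 15 i \sqrt{6}\right) 13 = 26 - 195 i \sqrt{6}$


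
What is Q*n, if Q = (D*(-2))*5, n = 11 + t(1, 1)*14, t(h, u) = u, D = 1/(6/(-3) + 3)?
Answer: -250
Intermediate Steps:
D = 1 (D = 1/(6*(-⅓) + 3) = 1/(-2 + 3) = 1/1 = 1)
n = 25 (n = 11 + 1*14 = 11 + 14 = 25)
Q = -10 (Q = (1*(-2))*5 = -2*5 = -10)
Q*n = -10*25 = -250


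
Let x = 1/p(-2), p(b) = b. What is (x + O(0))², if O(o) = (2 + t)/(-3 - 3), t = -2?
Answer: ¼ ≈ 0.25000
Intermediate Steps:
x = -½ (x = 1/(-2) = -½ ≈ -0.50000)
O(o) = 0 (O(o) = (2 - 2)/(-3 - 3) = 0/(-6) = 0*(-⅙) = 0)
(x + O(0))² = (-½ + 0)² = (-½)² = ¼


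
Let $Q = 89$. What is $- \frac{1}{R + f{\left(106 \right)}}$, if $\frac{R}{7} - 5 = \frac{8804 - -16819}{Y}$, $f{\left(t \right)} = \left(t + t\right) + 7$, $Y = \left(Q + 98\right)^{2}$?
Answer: $- \frac{34969}{9061487} \approx -0.0038591$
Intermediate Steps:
$Y = 34969$ ($Y = \left(89 + 98\right)^{2} = 187^{2} = 34969$)
$f{\left(t \right)} = 7 + 2 t$ ($f{\left(t \right)} = 2 t + 7 = 7 + 2 t$)
$R = \frac{1403276}{34969}$ ($R = 35 + 7 \frac{8804 - -16819}{34969} = 35 + 7 \left(8804 + 16819\right) \frac{1}{34969} = 35 + 7 \cdot 25623 \cdot \frac{1}{34969} = 35 + 7 \cdot \frac{25623}{34969} = 35 + \frac{179361}{34969} = \frac{1403276}{34969} \approx 40.129$)
$- \frac{1}{R + f{\left(106 \right)}} = - \frac{1}{\frac{1403276}{34969} + \left(7 + 2 \cdot 106\right)} = - \frac{1}{\frac{1403276}{34969} + \left(7 + 212\right)} = - \frac{1}{\frac{1403276}{34969} + 219} = - \frac{1}{\frac{9061487}{34969}} = \left(-1\right) \frac{34969}{9061487} = - \frac{34969}{9061487}$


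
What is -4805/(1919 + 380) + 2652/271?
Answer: 4794793/623029 ≈ 7.6959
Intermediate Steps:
-4805/(1919 + 380) + 2652/271 = -4805/2299 + 2652*(1/271) = -4805*1/2299 + 2652/271 = -4805/2299 + 2652/271 = 4794793/623029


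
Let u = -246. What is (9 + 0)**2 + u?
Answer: -165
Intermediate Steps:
(9 + 0)**2 + u = (9 + 0)**2 - 246 = 9**2 - 246 = 81 - 246 = -165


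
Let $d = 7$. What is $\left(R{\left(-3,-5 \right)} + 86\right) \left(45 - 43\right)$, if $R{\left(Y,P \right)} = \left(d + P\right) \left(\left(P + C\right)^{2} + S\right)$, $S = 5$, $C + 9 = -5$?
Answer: $1636$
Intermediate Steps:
$C = -14$ ($C = -9 - 5 = -14$)
$R{\left(Y,P \right)} = \left(5 + \left(-14 + P\right)^{2}\right) \left(7 + P\right)$ ($R{\left(Y,P \right)} = \left(7 + P\right) \left(\left(P - 14\right)^{2} + 5\right) = \left(7 + P\right) \left(\left(-14 + P\right)^{2} + 5\right) = \left(7 + P\right) \left(5 + \left(-14 + P\right)^{2}\right) = \left(5 + \left(-14 + P\right)^{2}\right) \left(7 + P\right)$)
$\left(R{\left(-3,-5 \right)} + 86\right) \left(45 - 43\right) = \left(\left(1407 + \left(-5\right)^{3} - 21 \left(-5\right)^{2} + 5 \left(-5\right)\right) + 86\right) \left(45 - 43\right) = \left(\left(1407 - 125 - 525 - 25\right) + 86\right) 2 = \left(732 + 86\right) 2 = 818 \cdot 2 = 1636$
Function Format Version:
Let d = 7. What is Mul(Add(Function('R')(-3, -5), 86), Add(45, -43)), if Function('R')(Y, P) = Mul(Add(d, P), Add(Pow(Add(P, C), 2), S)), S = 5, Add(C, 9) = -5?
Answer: 1636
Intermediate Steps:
C = -14 (C = Add(-9, -5) = -14)
Function('R')(Y, P) = Mul(Add(5, Pow(Add(-14, P), 2)), Add(7, P)) (Function('R')(Y, P) = Mul(Add(7, P), Add(Pow(Add(P, -14), 2), 5)) = Mul(Add(7, P), Add(Pow(Add(-14, P), 2), 5)) = Mul(Add(7, P), Add(5, Pow(Add(-14, P), 2))) = Mul(Add(5, Pow(Add(-14, P), 2)), Add(7, P)))
Mul(Add(Function('R')(-3, -5), 86), Add(45, -43)) = Mul(Add(Add(1407, Pow(-5, 3), Mul(-21, Pow(-5, 2)), Mul(5, -5)), 86), Add(45, -43)) = Mul(Add(Add(1407, -125, Mul(-21, 25), -25), 86), 2) = Mul(Add(Add(1407, -125, -525, -25), 86), 2) = Mul(Add(732, 86), 2) = Mul(818, 2) = 1636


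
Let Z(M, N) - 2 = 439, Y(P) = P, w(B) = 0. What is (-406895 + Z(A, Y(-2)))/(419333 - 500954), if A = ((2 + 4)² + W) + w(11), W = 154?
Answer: 406454/81621 ≈ 4.9798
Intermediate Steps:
A = 190 (A = ((2 + 4)² + 154) + 0 = (6² + 154) + 0 = (36 + 154) + 0 = 190 + 0 = 190)
Z(M, N) = 441 (Z(M, N) = 2 + 439 = 441)
(-406895 + Z(A, Y(-2)))/(419333 - 500954) = (-406895 + 441)/(419333 - 500954) = -406454/(-81621) = -406454*(-1/81621) = 406454/81621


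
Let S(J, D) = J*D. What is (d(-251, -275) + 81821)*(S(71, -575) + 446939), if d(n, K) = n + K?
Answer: 33015037630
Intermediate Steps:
d(n, K) = K + n
S(J, D) = D*J
(d(-251, -275) + 81821)*(S(71, -575) + 446939) = ((-275 - 251) + 81821)*(-575*71 + 446939) = (-526 + 81821)*(-40825 + 446939) = 81295*406114 = 33015037630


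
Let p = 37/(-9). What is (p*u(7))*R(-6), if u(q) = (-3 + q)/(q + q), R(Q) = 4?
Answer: -296/63 ≈ -4.6984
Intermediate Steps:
u(q) = (-3 + q)/(2*q) (u(q) = (-3 + q)/((2*q)) = (-3 + q)*(1/(2*q)) = (-3 + q)/(2*q))
p = -37/9 (p = 37*(-⅑) = -37/9 ≈ -4.1111)
(p*u(7))*R(-6) = -37*(-3 + 7)/(18*7)*4 = -37*4/(18*7)*4 = -37/9*2/7*4 = -74/63*4 = -296/63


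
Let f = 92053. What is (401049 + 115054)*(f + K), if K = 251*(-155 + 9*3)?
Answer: 30927472275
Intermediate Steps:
K = -32128 (K = 251*(-155 + 27) = 251*(-128) = -32128)
(401049 + 115054)*(f + K) = (401049 + 115054)*(92053 - 32128) = 516103*59925 = 30927472275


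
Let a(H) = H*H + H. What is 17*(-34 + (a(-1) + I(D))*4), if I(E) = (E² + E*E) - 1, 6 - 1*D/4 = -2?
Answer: 138618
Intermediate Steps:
a(H) = H + H² (a(H) = H² + H = H + H²)
D = 32 (D = 24 - 4*(-2) = 24 + 8 = 32)
I(E) = -1 + 2*E² (I(E) = (E² + E²) - 1 = 2*E² - 1 = -1 + 2*E²)
17*(-34 + (a(-1) + I(D))*4) = 17*(-34 + (-(1 - 1) + (-1 + 2*32²))*4) = 17*(-34 + (-1*0 + (-1 + 2*1024))*4) = 17*(-34 + (0 + (-1 + 2048))*4) = 17*(-34 + (0 + 2047)*4) = 17*(-34 + 2047*4) = 17*(-34 + 8188) = 17*8154 = 138618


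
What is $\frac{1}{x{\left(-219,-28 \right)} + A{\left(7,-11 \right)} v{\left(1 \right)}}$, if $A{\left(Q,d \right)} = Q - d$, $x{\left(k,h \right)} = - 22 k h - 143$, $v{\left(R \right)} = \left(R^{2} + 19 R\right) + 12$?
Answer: $- \frac{1}{134471} \approx -7.4365 \cdot 10^{-6}$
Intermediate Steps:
$v{\left(R \right)} = 12 + R^{2} + 19 R$
$x{\left(k,h \right)} = -143 - 22 h k$ ($x{\left(k,h \right)} = - 22 h k - 143 = -143 - 22 h k$)
$\frac{1}{x{\left(-219,-28 \right)} + A{\left(7,-11 \right)} v{\left(1 \right)}} = \frac{1}{\left(-143 - \left(-616\right) \left(-219\right)\right) + \left(7 - -11\right) \left(12 + 1^{2} + 19 \cdot 1\right)} = \frac{1}{\left(-143 - 134904\right) + \left(7 + 11\right) \left(12 + 1 + 19\right)} = \frac{1}{-135047 + 18 \cdot 32} = \frac{1}{-135047 + 576} = \frac{1}{-134471} = - \frac{1}{134471}$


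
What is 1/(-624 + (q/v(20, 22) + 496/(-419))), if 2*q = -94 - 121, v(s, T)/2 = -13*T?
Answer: -479336/299583003 ≈ -0.0016000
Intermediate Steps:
v(s, T) = -26*T (v(s, T) = 2*(-13*T) = -26*T)
q = -215/2 (q = (-94 - 121)/2 = (½)*(-215) = -215/2 ≈ -107.50)
1/(-624 + (q/v(20, 22) + 496/(-419))) = 1/(-624 + (-215/(2*((-26*22))) + 496/(-419))) = 1/(-624 + (-215/2/(-572) + 496*(-1/419))) = 1/(-624 + (-215/2*(-1/572) - 496/419)) = 1/(-624 + (215/1144 - 496/419)) = 1/(-624 - 477339/479336) = 1/(-299583003/479336) = -479336/299583003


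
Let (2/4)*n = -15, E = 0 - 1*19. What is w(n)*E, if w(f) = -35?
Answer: 665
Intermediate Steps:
E = -19 (E = 0 - 19 = -19)
n = -30 (n = 2*(-15) = -30)
w(n)*E = -35*(-19) = 665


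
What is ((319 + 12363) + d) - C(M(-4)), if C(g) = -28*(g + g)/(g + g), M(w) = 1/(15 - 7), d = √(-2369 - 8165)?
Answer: 12710 + I*√10534 ≈ 12710.0 + 102.64*I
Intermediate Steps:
d = I*√10534 (d = √(-10534) = I*√10534 ≈ 102.64*I)
M(w) = ⅛ (M(w) = 1/8 = ⅛)
C(g) = -28 (C(g) = -28*2*g/(2*g) = -28*2*g*1/(2*g) = -28*1 = -28)
((319 + 12363) + d) - C(M(-4)) = ((319 + 12363) + I*√10534) - 1*(-28) = (12682 + I*√10534) + 28 = 12710 + I*√10534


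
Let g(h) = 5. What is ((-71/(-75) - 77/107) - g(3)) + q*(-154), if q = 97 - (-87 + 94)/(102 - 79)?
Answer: -2749411369/184575 ≈ -14896.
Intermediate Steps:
q = 2224/23 (q = 97 - 7/23 = 2224/23 ≈ 96.696)
((-71/(-75) - 77/107) - g(3)) + q*(-154) = ((-71/(-75) - 77/107) - 1*5) + (2224/23)*(-154) = ((-71*(-1/75) - 77*1/107) - 5) - 342496/23 = ((71/75 - 77/107) - 5) - 342496/23 = (1822/8025 - 5) - 342496/23 = -38303/8025 - 342496/23 = -2749411369/184575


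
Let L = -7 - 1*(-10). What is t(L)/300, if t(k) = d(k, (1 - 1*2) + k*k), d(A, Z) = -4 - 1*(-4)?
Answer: 0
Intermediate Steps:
L = 3 (L = -7 + 10 = 3)
d(A, Z) = 0 (d(A, Z) = -4 + 4 = 0)
t(k) = 0
t(L)/300 = 0/300 = 0*(1/300) = 0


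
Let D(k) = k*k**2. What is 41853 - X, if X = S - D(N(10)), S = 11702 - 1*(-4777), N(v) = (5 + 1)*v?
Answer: 241374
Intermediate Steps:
N(v) = 6*v
D(k) = k**3
S = 16479 (S = 11702 + 4777 = 16479)
X = -199521 (X = 16479 - (6*10)**3 = 16479 - 1*60**3 = 16479 - 1*216000 = 16479 - 216000 = -199521)
41853 - X = 41853 - 1*(-199521) = 41853 + 199521 = 241374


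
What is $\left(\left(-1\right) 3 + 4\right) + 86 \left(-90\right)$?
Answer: $-7739$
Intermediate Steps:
$\left(\left(-1\right) 3 + 4\right) + 86 \left(-90\right) = \left(-3 + 4\right) - 7740 = 1 - 7740 = -7739$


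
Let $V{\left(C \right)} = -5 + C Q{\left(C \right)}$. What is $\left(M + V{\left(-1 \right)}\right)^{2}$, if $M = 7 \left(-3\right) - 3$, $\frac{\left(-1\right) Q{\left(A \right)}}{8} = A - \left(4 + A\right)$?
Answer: $3721$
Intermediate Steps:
$Q{\left(A \right)} = 32$ ($Q{\left(A \right)} = - 8 \left(A - \left(4 + A\right)\right) = \left(-8\right) \left(-4\right) = 32$)
$V{\left(C \right)} = -5 + 32 C$ ($V{\left(C \right)} = -5 + C 32 = -5 + 32 C$)
$M = -24$ ($M = -21 - 3 = -24$)
$\left(M + V{\left(-1 \right)}\right)^{2} = \left(-24 + \left(-5 + 32 \left(-1\right)\right)\right)^{2} = \left(-24 - 37\right)^{2} = \left(-61\right)^{2} = 3721$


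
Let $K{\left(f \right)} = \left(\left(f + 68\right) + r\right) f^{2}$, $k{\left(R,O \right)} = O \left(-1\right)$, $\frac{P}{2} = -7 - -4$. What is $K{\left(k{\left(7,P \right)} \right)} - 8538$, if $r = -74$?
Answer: $-8538$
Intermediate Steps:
$P = -6$ ($P = 2 \left(-7 - -4\right) = 2 \left(-7 + 4\right) = 2 \left(-3\right) = -6$)
$k{\left(R,O \right)} = - O$
$K{\left(f \right)} = f^{2} \left(-6 + f\right)$ ($K{\left(f \right)} = \left(\left(f + 68\right) - 74\right) f^{2} = \left(\left(68 + f\right) - 74\right) f^{2} = \left(-6 + f\right) f^{2} = f^{2} \left(-6 + f\right)$)
$K{\left(k{\left(7,P \right)} \right)} - 8538 = \left(\left(-1\right) \left(-6\right)\right)^{2} \left(-6 - -6\right) - 8538 = 6^{2} \left(-6 + 6\right) - 8538 = 36 \cdot 0 - 8538 = 0 - 8538 = -8538$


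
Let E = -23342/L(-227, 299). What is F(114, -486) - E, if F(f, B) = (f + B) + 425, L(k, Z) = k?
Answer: -11311/227 ≈ -49.828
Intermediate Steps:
F(f, B) = 425 + B + f (F(f, B) = (B + f) + 425 = 425 + B + f)
E = 23342/227 (E = -23342/(-227) = -23342*(-1/227) = 23342/227 ≈ 102.83)
F(114, -486) - E = (425 - 486 + 114) - 1*23342/227 = 53 - 23342/227 = -11311/227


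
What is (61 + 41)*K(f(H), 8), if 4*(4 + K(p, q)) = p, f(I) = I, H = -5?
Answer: -1071/2 ≈ -535.50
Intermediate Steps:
K(p, q) = -4 + p/4
(61 + 41)*K(f(H), 8) = (61 + 41)*(-4 + (¼)*(-5)) = 102*(-4 - 5/4) = 102*(-21/4) = -1071/2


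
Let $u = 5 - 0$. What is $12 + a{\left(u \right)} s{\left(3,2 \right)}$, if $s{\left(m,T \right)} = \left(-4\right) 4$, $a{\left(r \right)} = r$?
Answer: $-68$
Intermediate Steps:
$u = 5$ ($u = 5 + 0 = 5$)
$s{\left(m,T \right)} = -16$
$12 + a{\left(u \right)} s{\left(3,2 \right)} = 12 + 5 \left(-16\right) = 12 - 80 = -68$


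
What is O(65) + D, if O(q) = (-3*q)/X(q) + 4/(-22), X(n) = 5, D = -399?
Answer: -4820/11 ≈ -438.18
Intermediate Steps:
O(q) = -2/11 - 3*q/5 (O(q) = -3*q/5 + 4/(-22) = -3*q*(⅕) + 4*(-1/22) = -3*q/5 - 2/11 = -2/11 - 3*q/5)
O(65) + D = (-2/11 - ⅗*65) - 399 = (-2/11 - 39) - 399 = -431/11 - 399 = -4820/11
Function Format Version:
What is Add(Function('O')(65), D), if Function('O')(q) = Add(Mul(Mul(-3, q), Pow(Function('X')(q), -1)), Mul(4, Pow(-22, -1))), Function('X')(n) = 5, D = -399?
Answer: Rational(-4820, 11) ≈ -438.18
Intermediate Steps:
Function('O')(q) = Add(Rational(-2, 11), Mul(Rational(-3, 5), q)) (Function('O')(q) = Add(Mul(Mul(-3, q), Pow(5, -1)), Mul(4, Pow(-22, -1))) = Add(Mul(Mul(-3, q), Rational(1, 5)), Mul(4, Rational(-1, 22))) = Add(Mul(Rational(-3, 5), q), Rational(-2, 11)) = Add(Rational(-2, 11), Mul(Rational(-3, 5), q)))
Add(Function('O')(65), D) = Add(Add(Rational(-2, 11), Mul(Rational(-3, 5), 65)), -399) = Add(Add(Rational(-2, 11), -39), -399) = Add(Rational(-431, 11), -399) = Rational(-4820, 11)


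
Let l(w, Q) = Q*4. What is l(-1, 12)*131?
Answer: 6288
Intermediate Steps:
l(w, Q) = 4*Q
l(-1, 12)*131 = (4*12)*131 = 48*131 = 6288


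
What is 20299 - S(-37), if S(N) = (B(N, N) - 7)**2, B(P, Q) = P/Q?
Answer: 20263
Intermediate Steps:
S(N) = 36 (S(N) = (N/N - 7)**2 = (1 - 7)**2 = (-6)**2 = 36)
20299 - S(-37) = 20299 - 1*36 = 20299 - 36 = 20263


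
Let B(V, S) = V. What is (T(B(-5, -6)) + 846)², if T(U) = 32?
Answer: 770884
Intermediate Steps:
(T(B(-5, -6)) + 846)² = (32 + 846)² = 878² = 770884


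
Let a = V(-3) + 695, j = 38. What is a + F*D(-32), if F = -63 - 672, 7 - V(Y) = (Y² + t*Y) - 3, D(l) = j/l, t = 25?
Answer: 26301/16 ≈ 1643.8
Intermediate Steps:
D(l) = 38/l
V(Y) = 10 - Y² - 25*Y (V(Y) = 7 - ((Y² + 25*Y) - 3) = 7 - (-3 + Y² + 25*Y) = 7 + (3 - Y² - 25*Y) = 10 - Y² - 25*Y)
F = -735
a = 771 (a = (10 - 1*(-3)² - 25*(-3)) + 695 = (10 - 1*9 + 75) + 695 = (10 - 9 + 75) + 695 = 76 + 695 = 771)
a + F*D(-32) = 771 - 27930/(-32) = 771 - 27930*(-1)/32 = 771 - 735*(-19/16) = 771 + 13965/16 = 26301/16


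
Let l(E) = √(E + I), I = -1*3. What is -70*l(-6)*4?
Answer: -840*I ≈ -840.0*I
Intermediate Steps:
I = -3
l(E) = √(-3 + E) (l(E) = √(E - 3) = √(-3 + E))
-70*l(-6)*4 = -70*√(-3 - 6)*4 = -210*I*4 = -840*I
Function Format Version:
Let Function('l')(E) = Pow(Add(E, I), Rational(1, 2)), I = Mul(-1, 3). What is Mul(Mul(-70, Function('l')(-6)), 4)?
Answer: Mul(-840, I) ≈ Mul(-840.00, I)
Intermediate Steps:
I = -3
Function('l')(E) = Pow(Add(-3, E), Rational(1, 2)) (Function('l')(E) = Pow(Add(E, -3), Rational(1, 2)) = Pow(Add(-3, E), Rational(1, 2)))
Mul(Mul(-70, Function('l')(-6)), 4) = Mul(Mul(-70, Pow(Add(-3, -6), Rational(1, 2))), 4) = Mul(Mul(-70, Pow(-9, Rational(1, 2))), 4) = Mul(Mul(-70, Mul(3, I)), 4) = Mul(Mul(-210, I), 4) = Mul(-840, I)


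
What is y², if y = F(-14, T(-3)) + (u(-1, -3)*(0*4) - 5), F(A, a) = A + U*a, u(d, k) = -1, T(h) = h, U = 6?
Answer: 1369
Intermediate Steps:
F(A, a) = A + 6*a
y = -37 (y = (-14 + 6*(-3)) + (-0*4 - 5) = (-14 - 18) + (-1*0 - 5) = -32 + (0 - 5) = -32 - 5 = -37)
y² = (-37)² = 1369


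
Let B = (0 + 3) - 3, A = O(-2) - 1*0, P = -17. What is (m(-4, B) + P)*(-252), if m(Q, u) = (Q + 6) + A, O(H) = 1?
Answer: 3528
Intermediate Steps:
A = 1 (A = 1 - 1*0 = 1 + 0 = 1)
B = 0 (B = 3 - 3 = 0)
m(Q, u) = 7 + Q (m(Q, u) = (Q + 6) + 1 = (6 + Q) + 1 = 7 + Q)
(m(-4, B) + P)*(-252) = ((7 - 4) - 17)*(-252) = (3 - 17)*(-252) = -14*(-252) = 3528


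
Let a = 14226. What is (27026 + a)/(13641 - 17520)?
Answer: -41252/3879 ≈ -10.635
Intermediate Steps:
(27026 + a)/(13641 - 17520) = (27026 + 14226)/(13641 - 17520) = 41252/(-3879) = 41252*(-1/3879) = -41252/3879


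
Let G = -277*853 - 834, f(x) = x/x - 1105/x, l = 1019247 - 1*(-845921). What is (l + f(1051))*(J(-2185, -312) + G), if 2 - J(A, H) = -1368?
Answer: -462128922967930/1051 ≈ -4.3970e+11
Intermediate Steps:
J(A, H) = 1370 (J(A, H) = 2 - 1*(-1368) = 2 + 1368 = 1370)
l = 1865168 (l = 1019247 + 845921 = 1865168)
f(x) = 1 - 1105/x
G = -237115 (G = -236281 - 834 = -237115)
(l + f(1051))*(J(-2185, -312) + G) = (1865168 + (-1105 + 1051)/1051)*(1370 - 237115) = (1865168 + (1/1051)*(-54))*(-235745) = (1865168 - 54/1051)*(-235745) = (1960291514/1051)*(-235745) = -462128922967930/1051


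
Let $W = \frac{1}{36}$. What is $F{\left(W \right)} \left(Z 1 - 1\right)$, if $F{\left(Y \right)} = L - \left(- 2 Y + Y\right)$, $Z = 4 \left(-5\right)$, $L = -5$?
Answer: $\frac{1253}{12} \approx 104.42$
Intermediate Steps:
$Z = -20$
$W = \frac{1}{36} \approx 0.027778$
$F{\left(Y \right)} = -5 + Y$ ($F{\left(Y \right)} = -5 - \left(- 2 Y + Y\right) = -5 - - Y = -5 + Y$)
$F{\left(W \right)} \left(Z 1 - 1\right) = \left(-5 + \frac{1}{36}\right) \left(\left(-20\right) 1 - 1\right) = - \frac{179 \left(-20 - 1\right)}{36} = \left(- \frac{179}{36}\right) \left(-21\right) = \frac{1253}{12}$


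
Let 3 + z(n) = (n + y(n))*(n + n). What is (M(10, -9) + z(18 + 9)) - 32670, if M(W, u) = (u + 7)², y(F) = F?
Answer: -29753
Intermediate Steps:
M(W, u) = (7 + u)²
z(n) = -3 + 4*n² (z(n) = -3 + (n + n)*(n + n) = -3 + (2*n)*(2*n) = -3 + 4*n²)
(M(10, -9) + z(18 + 9)) - 32670 = ((7 - 9)² + (-3 + 4*(18 + 9)²)) - 32670 = ((-2)² + (-3 + 4*27²)) - 32670 = (4 + (-3 + 4*729)) - 32670 = (4 + (-3 + 2916)) - 32670 = (4 + 2913) - 32670 = 2917 - 32670 = -29753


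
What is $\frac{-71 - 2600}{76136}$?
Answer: $- \frac{2671}{76136} \approx -0.035082$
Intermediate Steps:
$\frac{-71 - 2600}{76136} = \left(-71 - 2600\right) \frac{1}{76136} = \left(-2671\right) \frac{1}{76136} = - \frac{2671}{76136}$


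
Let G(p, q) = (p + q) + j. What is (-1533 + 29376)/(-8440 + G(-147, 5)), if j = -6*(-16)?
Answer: -27843/8486 ≈ -3.2811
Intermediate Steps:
j = 96
G(p, q) = 96 + p + q (G(p, q) = (p + q) + 96 = 96 + p + q)
(-1533 + 29376)/(-8440 + G(-147, 5)) = (-1533 + 29376)/(-8440 + (96 - 147 + 5)) = 27843/(-8440 - 46) = 27843/(-8486) = 27843*(-1/8486) = -27843/8486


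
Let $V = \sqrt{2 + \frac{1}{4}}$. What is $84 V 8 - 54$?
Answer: $954$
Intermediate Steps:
$V = \frac{3}{2}$ ($V = \sqrt{2 + \frac{1}{4}} = \sqrt{\frac{9}{4}} = \frac{3}{2} \approx 1.5$)
$84 V 8 - 54 = 84 \cdot \frac{3}{2} \cdot 8 - 54 = 84 \cdot 12 - 54 = 1008 - 54 = 954$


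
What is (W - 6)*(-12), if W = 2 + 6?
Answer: -24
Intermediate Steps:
W = 8
(W - 6)*(-12) = (8 - 6)*(-12) = 2*(-12) = -24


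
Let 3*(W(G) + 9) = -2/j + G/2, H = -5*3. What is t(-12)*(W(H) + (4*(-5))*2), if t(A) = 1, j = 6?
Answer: -929/18 ≈ -51.611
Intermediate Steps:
H = -15
W(G) = -82/9 + G/6 (W(G) = -9 + (-2/6 + G/2)/3 = -9 + (-2*1/6 + G*(1/2))/3 = -9 + (-1/3 + G/2)/3 = -9 + (-1/9 + G/6) = -82/9 + G/6)
t(-12)*(W(H) + (4*(-5))*2) = 1*((-82/9 + (1/6)*(-15)) + (4*(-5))*2) = 1*((-82/9 - 5/2) - 20*2) = 1*(-209/18 - 40) = 1*(-929/18) = -929/18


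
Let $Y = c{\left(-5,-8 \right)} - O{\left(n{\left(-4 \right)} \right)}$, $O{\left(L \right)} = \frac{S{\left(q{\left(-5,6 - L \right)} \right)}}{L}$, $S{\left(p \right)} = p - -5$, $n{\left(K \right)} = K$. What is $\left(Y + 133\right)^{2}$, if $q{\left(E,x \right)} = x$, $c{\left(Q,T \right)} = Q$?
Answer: $\frac{277729}{16} \approx 17358.0$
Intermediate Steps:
$S{\left(p \right)} = 5 + p$ ($S{\left(p \right)} = p + 5 = 5 + p$)
$O{\left(L \right)} = \frac{11 - L}{L}$ ($O{\left(L \right)} = \frac{5 - \left(-6 + L\right)}{L} = \frac{11 - L}{L}$)
$Y = - \frac{5}{4}$ ($Y = -5 - \frac{11 - -4}{-4} = -5 - - \frac{11 + 4}{4} = -5 - \left(- \frac{1}{4}\right) 15 = -5 - - \frac{15}{4} = -5 + \frac{15}{4} = - \frac{5}{4} \approx -1.25$)
$\left(Y + 133\right)^{2} = \left(- \frac{5}{4} + 133\right)^{2} = \left(\frac{527}{4}\right)^{2} = \frac{277729}{16}$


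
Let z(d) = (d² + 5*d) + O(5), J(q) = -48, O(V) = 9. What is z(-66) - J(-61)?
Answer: 4083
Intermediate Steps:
z(d) = 9 + d² + 5*d (z(d) = (d² + 5*d) + 9 = 9 + d² + 5*d)
z(-66) - J(-61) = (9 + (-66)² + 5*(-66)) - 1*(-48) = (9 + 4356 - 330) + 48 = 4035 + 48 = 4083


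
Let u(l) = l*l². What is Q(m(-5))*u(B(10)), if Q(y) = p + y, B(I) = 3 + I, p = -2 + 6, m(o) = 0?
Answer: 8788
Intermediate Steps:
p = 4
u(l) = l³
Q(y) = 4 + y
Q(m(-5))*u(B(10)) = (4 + 0)*(3 + 10)³ = 4*13³ = 4*2197 = 8788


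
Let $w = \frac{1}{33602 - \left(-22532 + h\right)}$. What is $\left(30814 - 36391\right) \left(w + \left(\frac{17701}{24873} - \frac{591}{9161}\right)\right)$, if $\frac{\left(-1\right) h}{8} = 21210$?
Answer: $- \frac{61901941189726495}{17151442909714} \approx -3609.1$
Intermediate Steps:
$h = -169680$ ($h = \left(-8\right) 21210 = -169680$)
$w = \frac{1}{225814}$ ($w = \frac{1}{33602 + \left(22532 - -169680\right)} = \frac{1}{33602 + \left(22532 + 169680\right)} = \frac{1}{33602 + 192212} = \frac{1}{225814} \approx 4.4284 \cdot 10^{-6}$)
$\left(30814 - 36391\right) \left(w + \left(\frac{17701}{24873} - \frac{591}{9161}\right)\right) = \left(30814 - 36391\right) \left(\frac{1}{225814} + \left(\frac{17701}{24873} - \frac{591}{9161}\right)\right) = - 5577 \left(\frac{1}{225814} + \left(17701 \cdot \frac{1}{24873} - \frac{591}{9161}\right)\right) = - 5577 \left(\frac{1}{225814} + \left(\frac{17701}{24873} - \frac{591}{9161}\right)\right) = - 5577 \left(\frac{1}{225814} + \frac{147458918}{227861553}\right) = \left(-5577\right) \frac{33298515970805}{51454328729142} = - \frac{61901941189726495}{17151442909714}$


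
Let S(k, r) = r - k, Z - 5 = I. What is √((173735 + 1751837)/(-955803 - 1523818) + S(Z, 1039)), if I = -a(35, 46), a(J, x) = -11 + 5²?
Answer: 2*√1609718647361889/2479621 ≈ 32.361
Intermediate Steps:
a(J, x) = 14 (a(J, x) = -11 + 25 = 14)
I = -14 (I = -1*14 = -14)
Z = -9 (Z = 5 - 14 = -9)
√((173735 + 1751837)/(-955803 - 1523818) + S(Z, 1039)) = √((173735 + 1751837)/(-955803 - 1523818) + (1039 - 1*(-9))) = √(1925572/(-2479621) + (1039 + 9)) = √(1925572*(-1/2479621) + 1048) = √(-1925572/2479621 + 1048) = √(2596717236/2479621) = 2*√1609718647361889/2479621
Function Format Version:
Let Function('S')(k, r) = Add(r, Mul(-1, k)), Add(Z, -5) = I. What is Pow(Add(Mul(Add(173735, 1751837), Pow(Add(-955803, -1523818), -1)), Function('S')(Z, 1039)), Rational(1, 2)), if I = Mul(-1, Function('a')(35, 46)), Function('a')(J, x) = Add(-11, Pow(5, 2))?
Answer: Mul(Rational(2, 2479621), Pow(1609718647361889, Rational(1, 2))) ≈ 32.361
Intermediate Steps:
Function('a')(J, x) = 14 (Function('a')(J, x) = Add(-11, 25) = 14)
I = -14 (I = Mul(-1, 14) = -14)
Z = -9 (Z = Add(5, -14) = -9)
Pow(Add(Mul(Add(173735, 1751837), Pow(Add(-955803, -1523818), -1)), Function('S')(Z, 1039)), Rational(1, 2)) = Pow(Add(Mul(Add(173735, 1751837), Pow(Add(-955803, -1523818), -1)), Add(1039, Mul(-1, -9))), Rational(1, 2)) = Pow(Add(Mul(1925572, Pow(-2479621, -1)), Add(1039, 9)), Rational(1, 2)) = Pow(Add(Mul(1925572, Rational(-1, 2479621)), 1048), Rational(1, 2)) = Pow(Add(Rational(-1925572, 2479621), 1048), Rational(1, 2)) = Pow(Rational(2596717236, 2479621), Rational(1, 2)) = Mul(Rational(2, 2479621), Pow(1609718647361889, Rational(1, 2)))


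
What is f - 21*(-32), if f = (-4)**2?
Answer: 688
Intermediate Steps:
f = 16
f - 21*(-32) = 16 - 21*(-32) = 16 + 672 = 688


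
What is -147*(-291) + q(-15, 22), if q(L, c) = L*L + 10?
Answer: 43012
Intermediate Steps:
q(L, c) = 10 + L² (q(L, c) = L² + 10 = 10 + L²)
-147*(-291) + q(-15, 22) = -147*(-291) + (10 + (-15)²) = 42777 + (10 + 225) = 42777 + 235 = 43012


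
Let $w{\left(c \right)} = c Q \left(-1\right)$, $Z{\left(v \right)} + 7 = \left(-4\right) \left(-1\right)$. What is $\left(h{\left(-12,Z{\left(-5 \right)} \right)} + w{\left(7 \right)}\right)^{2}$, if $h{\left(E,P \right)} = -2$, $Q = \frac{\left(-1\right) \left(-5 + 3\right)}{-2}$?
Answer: $25$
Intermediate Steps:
$Q = -1$ ($Q = \left(-1\right) \left(-2\right) \left(- \frac{1}{2}\right) = 2 \left(- \frac{1}{2}\right) = -1$)
$Z{\left(v \right)} = -3$ ($Z{\left(v \right)} = -7 - -4 = -7 + 4 = -3$)
$w{\left(c \right)} = c$ ($w{\left(c \right)} = c \left(-1\right) \left(-1\right) = - c \left(-1\right) = c$)
$\left(h{\left(-12,Z{\left(-5 \right)} \right)} + w{\left(7 \right)}\right)^{2} = \left(-2 + 7\right)^{2} = 5^{2} = 25$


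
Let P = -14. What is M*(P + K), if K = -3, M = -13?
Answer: 221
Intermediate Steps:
M*(P + K) = -13*(-14 - 3) = -13*(-17) = 221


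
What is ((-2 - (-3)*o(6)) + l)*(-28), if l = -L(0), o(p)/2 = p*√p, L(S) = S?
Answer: 56 - 1008*√6 ≈ -2413.1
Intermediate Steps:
o(p) = 2*p^(3/2) (o(p) = 2*(p*√p) = 2*p^(3/2))
l = 0 (l = -1*0 = 0)
((-2 - (-3)*o(6)) + l)*(-28) = ((-2 - (-3)*2*6^(3/2)) + 0)*(-28) = ((-2 - (-3)*2*(6*√6)) + 0)*(-28) = ((-2 - (-3)*12*√6) + 0)*(-28) = ((-2 - (-36)*√6) + 0)*(-28) = ((-2 + 36*√6) + 0)*(-28) = (-2 + 36*√6)*(-28) = 56 - 1008*√6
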